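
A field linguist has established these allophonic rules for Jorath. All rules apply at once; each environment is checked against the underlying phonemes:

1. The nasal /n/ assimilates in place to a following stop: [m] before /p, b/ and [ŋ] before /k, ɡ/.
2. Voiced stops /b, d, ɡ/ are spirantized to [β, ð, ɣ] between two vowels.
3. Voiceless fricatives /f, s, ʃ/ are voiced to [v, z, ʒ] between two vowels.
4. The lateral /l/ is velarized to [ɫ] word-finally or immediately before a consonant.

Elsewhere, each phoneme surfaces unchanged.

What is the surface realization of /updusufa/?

[upduzuva]

/u/ — not in any rule's target class → [u].
/p/ (between /u/ and /d/) is unaffected → [p].
/d/ (between /p/ and /u/) fails the environment for rule 2, so it stays [d].
/u/ stays [u].
/s/ — between /u/ and /u/, between two vowels — surfaces as [z] (rule 3).
/u/ stays [u].
/f/ (between /u/ and /a/): between two vowels, so rule 3 applies → [v].
/a/ (word-final): no rule targets it → [a].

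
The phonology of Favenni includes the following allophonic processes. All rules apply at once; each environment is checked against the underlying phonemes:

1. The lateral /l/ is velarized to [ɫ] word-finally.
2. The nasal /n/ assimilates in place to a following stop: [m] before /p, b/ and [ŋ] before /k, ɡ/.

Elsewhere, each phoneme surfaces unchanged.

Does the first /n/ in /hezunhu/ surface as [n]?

/n/ (between /u/ and /h/): rule 2 targets it, but not before a labial or velar stop → unchanged [n].
The actual realization is [n], which matches [n].

Yes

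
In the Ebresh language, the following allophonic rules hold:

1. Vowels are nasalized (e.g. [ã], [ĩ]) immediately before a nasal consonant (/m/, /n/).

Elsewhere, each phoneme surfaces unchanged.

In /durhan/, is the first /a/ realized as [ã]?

/a/ (between /h/ and /n/): before a nasal consonant, so rule 1 applies → [ã].
The actual realization is [ã], which matches [ã].

Yes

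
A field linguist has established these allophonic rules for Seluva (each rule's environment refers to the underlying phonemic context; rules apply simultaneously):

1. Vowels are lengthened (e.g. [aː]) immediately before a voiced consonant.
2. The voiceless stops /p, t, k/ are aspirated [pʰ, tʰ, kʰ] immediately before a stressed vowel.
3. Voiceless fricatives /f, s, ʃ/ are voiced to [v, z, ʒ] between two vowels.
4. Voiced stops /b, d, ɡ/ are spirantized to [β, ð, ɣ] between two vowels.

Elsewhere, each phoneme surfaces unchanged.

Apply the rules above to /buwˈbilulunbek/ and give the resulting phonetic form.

[buːwˈbiːluːluːnbek]

/b/ — word-initial; rule 4 does not apply here → [b].
/u/ (between /b/ and /w/): before a voiced consonant, so rule 1 applies → [uː].
/b/ (between /w/ and /i/) is in the target of rule 4 but the environment (between two vowels) is not met → [b].
/i/ meets the environment for rule 1 (before a voiced consonant) → [iː].
/u/ meets the environment for rule 1 (before a voiced consonant) → [uː].
Rule 1 applies to /u/ (between /l/ and /n/: before a voiced consonant) → [uː].
/b/ (between /n/ and /e/) fails the environment for rule 4, so it stays [b].
/e/ — between /b/ and /k/; rule 1 does not apply here → [e].
/k/ (word-final) fails the environment for rule 2, so it stays [k].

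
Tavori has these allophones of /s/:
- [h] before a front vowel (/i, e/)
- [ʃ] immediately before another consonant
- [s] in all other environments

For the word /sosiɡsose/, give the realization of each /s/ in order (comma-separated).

[s], [h], [s], [h]

Occurrence 1 (position 1): no conditioning environment matches → elsewhere allophone [s].
Occurrence 2 (position 3): before a front vowel (/i, e/) → [h].
Occurrence 3 (position 6): no conditioning environment matches → elsewhere allophone [s].
Occurrence 4 (position 8): before a front vowel (/i, e/) → [h].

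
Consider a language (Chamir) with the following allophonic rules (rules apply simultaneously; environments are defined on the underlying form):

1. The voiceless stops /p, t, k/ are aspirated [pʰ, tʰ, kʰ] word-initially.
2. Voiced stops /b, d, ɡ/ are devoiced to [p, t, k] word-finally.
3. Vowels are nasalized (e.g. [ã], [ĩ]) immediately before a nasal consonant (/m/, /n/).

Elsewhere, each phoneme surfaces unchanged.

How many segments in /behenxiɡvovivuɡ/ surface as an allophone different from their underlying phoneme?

Segments that undergo a rule: /e/ → [ẽ] (rule 3); /ɡ/ → [k] (rule 2).
All other segments surface unchanged.

2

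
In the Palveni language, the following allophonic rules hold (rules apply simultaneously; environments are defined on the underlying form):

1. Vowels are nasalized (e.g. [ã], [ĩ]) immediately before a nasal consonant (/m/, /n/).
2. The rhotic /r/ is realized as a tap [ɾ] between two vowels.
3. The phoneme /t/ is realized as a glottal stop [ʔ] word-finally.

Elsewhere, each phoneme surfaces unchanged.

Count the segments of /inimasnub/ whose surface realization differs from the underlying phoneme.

2

Segments that undergo a rule: /i/ → [ĩ] (rule 1); /i/ → [ĩ] (rule 1).
All other segments surface unchanged.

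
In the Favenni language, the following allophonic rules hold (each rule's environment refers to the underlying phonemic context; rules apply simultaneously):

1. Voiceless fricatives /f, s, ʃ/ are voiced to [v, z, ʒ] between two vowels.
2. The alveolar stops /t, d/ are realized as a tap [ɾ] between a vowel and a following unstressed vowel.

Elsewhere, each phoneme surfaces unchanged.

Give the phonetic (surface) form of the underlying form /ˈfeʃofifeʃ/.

/f/ — word-initial; rule 1 does not apply here → [f].
/e/ (between /f/ and /ʃ/): no rule targets it → [e].
/ʃ/ — between /e/ and /o/, between two vowels — surfaces as [ʒ] (rule 1).
/o/ stays [o].
Rule 1 applies to /f/ (between /o/ and /i/: between two vowels) → [v].
/i/ (between /f/ and /f/): no rule targets it → [i].
Rule 1 applies to /f/ (between /i/ and /e/: between two vowels) → [v].
/e/ (between /f/ and /ʃ/): no rule targets it → [e].
/ʃ/ (word-final): rule 1 targets it, but not between two vowels → unchanged [ʃ].

[ˈfeʒoviveʃ]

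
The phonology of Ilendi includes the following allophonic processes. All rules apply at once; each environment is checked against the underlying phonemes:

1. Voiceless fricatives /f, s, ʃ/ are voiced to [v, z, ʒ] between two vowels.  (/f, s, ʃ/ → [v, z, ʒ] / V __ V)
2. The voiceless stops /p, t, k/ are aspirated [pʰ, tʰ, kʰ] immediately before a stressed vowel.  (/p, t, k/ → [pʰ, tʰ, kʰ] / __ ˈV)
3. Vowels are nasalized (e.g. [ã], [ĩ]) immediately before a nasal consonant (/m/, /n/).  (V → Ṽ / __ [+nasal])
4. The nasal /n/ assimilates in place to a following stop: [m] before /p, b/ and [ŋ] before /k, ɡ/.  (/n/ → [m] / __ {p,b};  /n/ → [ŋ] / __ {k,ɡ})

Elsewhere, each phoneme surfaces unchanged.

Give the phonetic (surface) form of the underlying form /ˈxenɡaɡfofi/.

[ˈxẽŋɡaɡfovi]

/x/ (word-initial): no rule targets it → [x].
Rule 3 applies to /e/ (between /x/ and /n/: before a nasal consonant) → [ẽ].
/n/ meets the environment for rule 4 (before a labial or velar stop) → [ŋ].
/ɡ/ (between /n/ and /a/): no rule targets it → [ɡ].
/a/ — between /ɡ/ and /ɡ/; rule 3 does not apply here → [a].
/ɡ/ (between /a/ and /f/): no rule targets it → [ɡ].
/f/ (between /ɡ/ and /o/): rule 1 targets it, but not between two vowels → unchanged [f].
/o/ (between /f/ and /f/) fails the environment for rule 3, so it stays [o].
/f/ (between /o/ and /i/) occurs between two vowels → [v] by rule 1.
/i/ (word-final): rule 3 targets it, but not before a nasal consonant → unchanged [i].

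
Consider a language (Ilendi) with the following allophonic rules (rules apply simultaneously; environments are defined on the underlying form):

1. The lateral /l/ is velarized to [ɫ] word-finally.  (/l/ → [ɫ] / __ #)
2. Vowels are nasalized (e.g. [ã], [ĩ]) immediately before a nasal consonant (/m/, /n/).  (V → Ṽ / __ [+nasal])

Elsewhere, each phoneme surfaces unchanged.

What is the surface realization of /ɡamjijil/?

/ɡ/ stays [ɡ].
/a/ (between /ɡ/ and /m/): before a nasal consonant, so rule 2 applies → [ã].
/m/ stays [m].
/j/ (between /m/ and /i/): no rule targets it → [j].
/i/ (between /j/ and /j/) fails the environment for rule 2, so it stays [i].
/j/ (between /i/ and /i/) is unaffected → [j].
/i/ (between /j/ and /l/) is in the target of rule 2 but the environment (before a nasal consonant) is not met → [i].
/l/ (word-final): word-finally, so rule 1 applies → [ɫ].

[ɡãmjijiɫ]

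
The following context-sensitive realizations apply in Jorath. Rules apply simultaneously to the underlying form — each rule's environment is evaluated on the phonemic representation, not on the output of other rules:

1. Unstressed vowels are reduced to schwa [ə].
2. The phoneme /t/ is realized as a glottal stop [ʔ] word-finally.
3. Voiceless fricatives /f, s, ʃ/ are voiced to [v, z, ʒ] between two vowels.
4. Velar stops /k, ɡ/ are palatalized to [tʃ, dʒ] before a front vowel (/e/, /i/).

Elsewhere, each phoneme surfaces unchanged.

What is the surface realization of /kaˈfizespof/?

/k/ (word-initial) fails the environment for rule 4, so it stays [k].
/a/ (between /k/ and /f/): in an unstressed syllable, so rule 1 applies → [ə].
/f/ (between /a/ and /i/): between two vowels, so rule 3 applies → [v].
/i/ — between /f/ and /z/; rule 1 does not apply here → [i].
/z/ (between /i/ and /e/) is unaffected → [z].
/e/ meets the environment for rule 1 (in an unstressed syllable) → [ə].
/s/ (between /e/ and /p/) is in the target of rule 3 but the environment (between two vowels) is not met → [s].
/p/ stays [p].
Rule 1 applies to /o/ (between /p/ and /f/: in an unstressed syllable) → [ə].
/f/ — word-final; rule 3 does not apply here → [f].

[kəˈvizəspəf]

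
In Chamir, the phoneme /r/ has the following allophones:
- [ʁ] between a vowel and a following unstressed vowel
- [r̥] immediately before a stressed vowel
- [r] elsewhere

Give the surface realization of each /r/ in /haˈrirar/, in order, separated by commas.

[r̥], [ʁ], [r]

Occurrence 1 (position 3): immediately before a stressed vowel → [r̥].
Occurrence 2 (position 5): between a vowel and a following unstressed vowel → [ʁ].
Occurrence 3 (position 7): no conditioning environment matches → elsewhere allophone [r].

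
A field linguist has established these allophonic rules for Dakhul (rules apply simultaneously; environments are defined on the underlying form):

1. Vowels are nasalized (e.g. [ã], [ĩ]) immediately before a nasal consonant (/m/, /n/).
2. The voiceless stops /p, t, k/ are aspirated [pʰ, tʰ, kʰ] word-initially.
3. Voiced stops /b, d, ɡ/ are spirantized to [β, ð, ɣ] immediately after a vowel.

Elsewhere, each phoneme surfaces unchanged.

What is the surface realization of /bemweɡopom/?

/b/ (word-initial) is in the target of rule 3 but the environment (immediately after a vowel) is not met → [b].
Rule 1 applies to /e/ (between /b/ and /m/: before a nasal consonant) → [ẽ].
/m/ (between /e/ and /w/): no rule targets it → [m].
/w/ (between /m/ and /e/): no rule targets it → [w].
/e/ (between /w/ and /ɡ/): rule 1 targets it, but not before a nasal consonant → unchanged [e].
/ɡ/ — between /e/ and /o/, immediately after a vowel — surfaces as [ɣ] (rule 3).
/o/ (between /ɡ/ and /p/): rule 1 targets it, but not before a nasal consonant → unchanged [o].
/p/ (between /o/ and /o/) fails the environment for rule 2, so it stays [p].
/o/ (between /p/ and /m/): before a nasal consonant, so rule 1 applies → [õ].
/m/ — not in any rule's target class → [m].

[bẽmweɣopõm]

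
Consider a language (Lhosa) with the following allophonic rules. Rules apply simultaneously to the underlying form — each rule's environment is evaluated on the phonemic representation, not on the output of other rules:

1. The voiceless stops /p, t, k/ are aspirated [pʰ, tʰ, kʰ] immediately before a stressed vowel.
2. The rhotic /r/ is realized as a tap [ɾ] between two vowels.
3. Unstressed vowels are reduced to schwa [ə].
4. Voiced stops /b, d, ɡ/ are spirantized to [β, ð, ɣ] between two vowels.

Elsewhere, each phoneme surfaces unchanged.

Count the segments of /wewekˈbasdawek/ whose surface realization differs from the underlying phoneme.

Segments that undergo a rule: /e/ → [ə] (rule 3); /e/ → [ə] (rule 3); /a/ → [ə] (rule 3); /e/ → [ə] (rule 3).
All other segments surface unchanged.

4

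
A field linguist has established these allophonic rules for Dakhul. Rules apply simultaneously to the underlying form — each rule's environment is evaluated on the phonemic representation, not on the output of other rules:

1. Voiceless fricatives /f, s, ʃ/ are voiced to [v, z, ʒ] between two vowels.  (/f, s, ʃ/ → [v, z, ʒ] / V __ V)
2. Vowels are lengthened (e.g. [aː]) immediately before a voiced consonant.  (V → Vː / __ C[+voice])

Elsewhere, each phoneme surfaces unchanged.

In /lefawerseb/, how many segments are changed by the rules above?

4

Segments that undergo a rule: /f/ → [v] (rule 1); /a/ → [aː] (rule 2); /e/ → [eː] (rule 2); /e/ → [eː] (rule 2).
All other segments surface unchanged.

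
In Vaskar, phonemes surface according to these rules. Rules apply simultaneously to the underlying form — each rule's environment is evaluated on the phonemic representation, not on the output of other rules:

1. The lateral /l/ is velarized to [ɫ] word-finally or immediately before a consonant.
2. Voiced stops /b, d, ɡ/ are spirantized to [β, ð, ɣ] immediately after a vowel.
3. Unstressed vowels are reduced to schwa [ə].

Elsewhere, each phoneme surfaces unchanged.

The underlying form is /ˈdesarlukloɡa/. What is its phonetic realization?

/d/ (word-initial) fails the environment for rule 2, so it stays [d].
/e/ (between /d/ and /s/): rule 3 targets it, but not in an unstressed syllable → unchanged [e].
/s/ (between /e/ and /a/) is unaffected → [s].
/a/ — between /s/ and /r/, in an unstressed syllable — surfaces as [ə] (rule 3).
/r/ (between /a/ and /l/) is unaffected → [r].
/l/ (between /r/ and /u/): rule 1 targets it, but not word-finally or immediately before a consonant → unchanged [l].
/u/ (between /l/ and /k/): in an unstressed syllable, so rule 3 applies → [ə].
/k/ stays [k].
/l/ (between /k/ and /o/) is in the target of rule 1 but the environment (word-finally or immediately before a consonant) is not met → [l].
/o/ (between /l/ and /ɡ/) occurs in an unstressed syllable → [ə] by rule 3.
Rule 2 applies to /ɡ/ (between /o/ and /a/: immediately after a vowel) → [ɣ].
/a/ meets the environment for rule 3 (in an unstressed syllable) → [ə].

[ˈdesərləkləɣə]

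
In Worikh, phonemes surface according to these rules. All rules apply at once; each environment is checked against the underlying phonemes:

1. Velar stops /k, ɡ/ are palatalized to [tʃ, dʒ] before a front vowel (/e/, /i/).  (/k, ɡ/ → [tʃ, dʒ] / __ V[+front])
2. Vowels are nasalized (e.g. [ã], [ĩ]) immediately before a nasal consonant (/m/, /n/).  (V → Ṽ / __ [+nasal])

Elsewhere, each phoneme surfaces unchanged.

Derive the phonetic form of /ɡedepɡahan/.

/ɡ/ meets the environment for rule 1 (before a front vowel) → [dʒ].
/e/ (between /ɡ/ and /d/) fails the environment for rule 2, so it stays [e].
/d/ — not in any rule's target class → [d].
/e/ (between /d/ and /p/) fails the environment for rule 2, so it stays [e].
/p/ (between /e/ and /ɡ/): no rule targets it → [p].
/ɡ/ (between /p/ and /a/): rule 1 targets it, but not before a front vowel → unchanged [ɡ].
/a/ (between /ɡ/ and /h/) is in the target of rule 2 but the environment (before a nasal consonant) is not met → [a].
/h/ (between /a/ and /a/) is unaffected → [h].
/a/ meets the environment for rule 2 (before a nasal consonant) → [ã].
/n/ (word-final) is unaffected → [n].

[dʒedepɡahãn]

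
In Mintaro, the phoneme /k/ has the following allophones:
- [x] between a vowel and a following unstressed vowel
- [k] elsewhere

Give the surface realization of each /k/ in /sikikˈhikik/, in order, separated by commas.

[x], [k], [x], [k]

Occurrence 1 (position 3): between a vowel and a following unstressed vowel → [x].
Occurrence 2 (position 5): no conditioning environment matches → elsewhere allophone [k].
Occurrence 3 (position 8): between a vowel and a following unstressed vowel → [x].
Occurrence 4 (position 10): no conditioning environment matches → elsewhere allophone [k].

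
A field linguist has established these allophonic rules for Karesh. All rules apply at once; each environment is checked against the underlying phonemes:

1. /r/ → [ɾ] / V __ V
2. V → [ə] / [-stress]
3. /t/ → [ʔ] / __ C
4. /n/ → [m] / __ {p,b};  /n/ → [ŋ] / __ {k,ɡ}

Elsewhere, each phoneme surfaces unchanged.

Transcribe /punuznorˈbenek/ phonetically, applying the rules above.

[pənəznərˈbenək]

/p/ (word-initial): no rule targets it → [p].
/u/ (between /p/ and /n/) occurs in an unstressed syllable → [ə] by rule 2.
/n/ (between /u/ and /u/) is in the target of rule 4 but the environment (before a labial or velar stop) is not met → [n].
/u/ — between /n/ and /z/, in an unstressed syllable — surfaces as [ə] (rule 2).
/z/ (between /u/ and /n/) is unaffected → [z].
/n/ (between /z/ and /o/) is in the target of rule 4 but the environment (before a labial or velar stop) is not met → [n].
/o/ (between /n/ and /r/) occurs in an unstressed syllable → [ə] by rule 2.
/r/ (between /o/ and /b/) is in the target of rule 1 but the environment (between two vowels) is not met → [r].
/b/ stays [b].
/e/ (between /b/ and /n/) fails the environment for rule 2, so it stays [e].
/n/ (between /e/ and /e/) is in the target of rule 4 but the environment (before a labial or velar stop) is not met → [n].
/e/ — between /n/ and /k/, in an unstressed syllable — surfaces as [ə] (rule 2).
/k/ stays [k].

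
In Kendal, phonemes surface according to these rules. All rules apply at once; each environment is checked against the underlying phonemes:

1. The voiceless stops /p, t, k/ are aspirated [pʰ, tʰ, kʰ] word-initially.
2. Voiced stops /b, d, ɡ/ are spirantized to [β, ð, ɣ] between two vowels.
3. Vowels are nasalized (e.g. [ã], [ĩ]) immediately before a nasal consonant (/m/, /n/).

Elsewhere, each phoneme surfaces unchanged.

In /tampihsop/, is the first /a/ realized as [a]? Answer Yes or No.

No

/a/ (between /t/ and /m/) occurs before a nasal consonant → [ã] by rule 3.
The actual realization is [ã], not [a].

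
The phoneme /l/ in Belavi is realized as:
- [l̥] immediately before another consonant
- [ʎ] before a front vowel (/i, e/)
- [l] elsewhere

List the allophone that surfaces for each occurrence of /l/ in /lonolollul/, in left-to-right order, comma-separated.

[l], [l], [l̥], [l], [l]

Occurrence 1 (position 1): no conditioning environment matches → elsewhere allophone [l].
Occurrence 2 (position 5): no conditioning environment matches → elsewhere allophone [l].
Occurrence 3 (position 7): immediately before another consonant → [l̥].
Occurrence 4 (position 8): no conditioning environment matches → elsewhere allophone [l].
Occurrence 5 (position 10): no conditioning environment matches → elsewhere allophone [l].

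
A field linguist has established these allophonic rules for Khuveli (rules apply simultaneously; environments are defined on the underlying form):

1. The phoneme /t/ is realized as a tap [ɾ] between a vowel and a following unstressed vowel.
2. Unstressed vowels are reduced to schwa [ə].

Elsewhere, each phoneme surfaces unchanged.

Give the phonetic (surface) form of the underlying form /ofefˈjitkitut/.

[əfəfˈjitkəɾət]

/o/ (word-initial): in an unstressed syllable, so rule 2 applies → [ə].
/f/ (between /o/ and /e/): no rule targets it → [f].
/e/ — between /f/ and /f/, in an unstressed syllable — surfaces as [ə] (rule 2).
/f/ (between /e/ and /j/): no rule targets it → [f].
/j/ (between /f/ and /i/) is unaffected → [j].
/i/ — between /j/ and /t/; rule 2 does not apply here → [i].
/t/ (between /i/ and /k/) is in the target of rule 1 but the environment (between a vowel and a following unstressed vowel) is not met → [t].
/k/ (between /t/ and /i/) is unaffected → [k].
/i/ (between /k/ and /t/): in an unstressed syllable, so rule 2 applies → [ə].
/t/ meets the environment for rule 1 (between a vowel and a following unstressed vowel) → [ɾ].
Rule 2 applies to /u/ (between /t/ and /t/: in an unstressed syllable) → [ə].
/t/ (word-final) is in the target of rule 1 but the environment (between a vowel and a following unstressed vowel) is not met → [t].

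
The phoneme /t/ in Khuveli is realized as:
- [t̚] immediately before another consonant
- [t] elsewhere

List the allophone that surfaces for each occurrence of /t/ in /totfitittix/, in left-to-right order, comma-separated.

[t], [t̚], [t], [t̚], [t]

Occurrence 1 (position 1): no conditioning environment matches → elsewhere allophone [t].
Occurrence 2 (position 3): immediately before another consonant → [t̚].
Occurrence 3 (position 6): no conditioning environment matches → elsewhere allophone [t].
Occurrence 4 (position 8): immediately before another consonant → [t̚].
Occurrence 5 (position 9): no conditioning environment matches → elsewhere allophone [t].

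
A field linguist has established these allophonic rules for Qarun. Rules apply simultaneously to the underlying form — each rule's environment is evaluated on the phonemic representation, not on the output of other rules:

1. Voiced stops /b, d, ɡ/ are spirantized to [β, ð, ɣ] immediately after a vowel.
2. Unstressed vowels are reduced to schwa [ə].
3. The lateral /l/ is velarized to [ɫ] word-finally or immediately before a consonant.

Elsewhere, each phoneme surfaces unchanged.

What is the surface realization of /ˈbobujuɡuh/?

/b/ (word-initial) is in the target of rule 1 but the environment (immediately after a vowel) is not met → [b].
/o/ (between /b/ and /b/): rule 2 targets it, but not in an unstressed syllable → unchanged [o].
/b/ (between /o/ and /u/) occurs immediately after a vowel → [β] by rule 1.
/u/ — between /b/ and /j/, in an unstressed syllable — surfaces as [ə] (rule 2).
Rule 2 applies to /u/ (between /j/ and /ɡ/: in an unstressed syllable) → [ə].
/ɡ/ (between /u/ and /u/): immediately after a vowel, so rule 1 applies → [ɣ].
/u/ (between /ɡ/ and /h/) occurs in an unstressed syllable → [ə] by rule 2.

[ˈboβəjəɣəh]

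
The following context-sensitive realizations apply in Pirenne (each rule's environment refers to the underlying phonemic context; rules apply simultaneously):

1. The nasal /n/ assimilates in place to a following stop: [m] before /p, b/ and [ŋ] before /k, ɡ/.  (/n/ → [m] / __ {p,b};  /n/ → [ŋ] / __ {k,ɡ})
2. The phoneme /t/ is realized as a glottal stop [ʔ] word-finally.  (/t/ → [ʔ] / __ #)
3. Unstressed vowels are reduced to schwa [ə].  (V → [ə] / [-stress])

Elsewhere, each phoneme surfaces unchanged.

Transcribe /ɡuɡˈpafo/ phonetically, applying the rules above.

/ɡ/ stays [ɡ].
/u/ (between /ɡ/ and /ɡ/): in an unstressed syllable, so rule 3 applies → [ə].
/ɡ/ (between /u/ and /p/) is unaffected → [ɡ].
/p/ (between /ɡ/ and /a/) is unaffected → [p].
/a/ (between /p/ and /f/) fails the environment for rule 3, so it stays [a].
/f/ stays [f].
/o/ — word-final, in an unstressed syllable — surfaces as [ə] (rule 3).

[ɡəɡˈpafə]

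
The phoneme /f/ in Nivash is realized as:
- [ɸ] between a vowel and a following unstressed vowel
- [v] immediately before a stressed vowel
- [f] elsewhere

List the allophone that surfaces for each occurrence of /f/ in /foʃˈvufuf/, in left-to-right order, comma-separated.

Occurrence 1 (position 1): no conditioning environment matches → elsewhere allophone [f].
Occurrence 2 (position 6): between a vowel and a following unstressed vowel → [ɸ].
Occurrence 3 (position 8): no conditioning environment matches → elsewhere allophone [f].

[f], [ɸ], [f]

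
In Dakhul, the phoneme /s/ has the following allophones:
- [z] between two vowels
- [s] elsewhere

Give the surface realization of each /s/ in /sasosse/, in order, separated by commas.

[s], [z], [s], [s]

Occurrence 1 (position 1): no conditioning environment matches → elsewhere allophone [s].
Occurrence 2 (position 3): between two vowels → [z].
Occurrence 3 (position 5): no conditioning environment matches → elsewhere allophone [s].
Occurrence 4 (position 6): no conditioning environment matches → elsewhere allophone [s].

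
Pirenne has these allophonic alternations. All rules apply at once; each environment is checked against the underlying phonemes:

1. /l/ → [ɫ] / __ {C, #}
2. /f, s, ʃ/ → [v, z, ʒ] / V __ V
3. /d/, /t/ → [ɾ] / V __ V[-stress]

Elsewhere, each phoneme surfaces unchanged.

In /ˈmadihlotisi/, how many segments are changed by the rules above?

Segments that undergo a rule: /d/ → [ɾ] (rule 3); /t/ → [ɾ] (rule 3); /s/ → [z] (rule 2).
All other segments surface unchanged.

3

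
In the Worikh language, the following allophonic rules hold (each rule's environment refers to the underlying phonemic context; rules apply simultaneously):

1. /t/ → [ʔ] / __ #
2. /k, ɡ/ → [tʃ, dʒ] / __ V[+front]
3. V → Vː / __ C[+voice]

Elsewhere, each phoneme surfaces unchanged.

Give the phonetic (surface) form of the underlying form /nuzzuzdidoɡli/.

[nuːzzuːzdiːdoːɡli]

/n/ (word-initial): no rule targets it → [n].
/u/ (between /n/ and /z/): before a voiced consonant, so rule 3 applies → [uː].
/z/ (between /u/ and /z/): no rule targets it → [z].
/z/ (between /z/ and /u/): no rule targets it → [z].
Rule 3 applies to /u/ (between /z/ and /z/: before a voiced consonant) → [uː].
/z/ — not in any rule's target class → [z].
/d/ stays [d].
/i/ — between /d/ and /d/, before a voiced consonant — surfaces as [iː] (rule 3).
/d/ (between /i/ and /o/) is unaffected → [d].
/o/ (between /d/ and /ɡ/): before a voiced consonant, so rule 3 applies → [oː].
/ɡ/ (between /o/ and /l/) fails the environment for rule 2, so it stays [ɡ].
/l/ — not in any rule's target class → [l].
/i/ (word-final) fails the environment for rule 3, so it stays [i].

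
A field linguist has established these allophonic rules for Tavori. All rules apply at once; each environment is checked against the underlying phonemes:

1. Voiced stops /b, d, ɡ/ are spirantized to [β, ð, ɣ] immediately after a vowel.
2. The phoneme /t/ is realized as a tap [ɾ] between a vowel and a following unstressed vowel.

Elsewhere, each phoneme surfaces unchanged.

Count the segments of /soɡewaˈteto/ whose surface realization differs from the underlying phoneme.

2

Segments that undergo a rule: /ɡ/ → [ɣ] (rule 1); /t/ → [ɾ] (rule 2).
All other segments surface unchanged.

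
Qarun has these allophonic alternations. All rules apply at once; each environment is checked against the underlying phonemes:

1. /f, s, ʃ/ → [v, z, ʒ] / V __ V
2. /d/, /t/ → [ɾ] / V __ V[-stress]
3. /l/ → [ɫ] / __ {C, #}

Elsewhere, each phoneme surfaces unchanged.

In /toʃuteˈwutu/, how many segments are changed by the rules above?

3

Segments that undergo a rule: /ʃ/ → [ʒ] (rule 1); /t/ → [ɾ] (rule 2); /t/ → [ɾ] (rule 2).
All other segments surface unchanged.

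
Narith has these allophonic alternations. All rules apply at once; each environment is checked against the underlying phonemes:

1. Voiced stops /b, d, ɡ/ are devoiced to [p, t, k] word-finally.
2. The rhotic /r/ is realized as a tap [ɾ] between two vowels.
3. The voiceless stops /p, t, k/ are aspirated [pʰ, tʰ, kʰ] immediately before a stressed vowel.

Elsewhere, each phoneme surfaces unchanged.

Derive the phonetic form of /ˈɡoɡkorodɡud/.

[ˈɡoɡkoɾodɡut]

/ɡ/ (word-initial) is in the target of rule 1 but the environment (word-finally) is not met → [ɡ].
/ɡ/ (between /o/ and /k/): rule 1 targets it, but not word-finally → unchanged [ɡ].
/k/ (between /ɡ/ and /o/) fails the environment for rule 3, so it stays [k].
Rule 2 applies to /r/ (between /o/ and /o/: between two vowels) → [ɾ].
/d/ (between /o/ and /ɡ/) is in the target of rule 1 but the environment (word-finally) is not met → [d].
/ɡ/ (between /d/ and /u/) fails the environment for rule 1, so it stays [ɡ].
Rule 1 applies to /d/ (word-final: word-finally) → [t].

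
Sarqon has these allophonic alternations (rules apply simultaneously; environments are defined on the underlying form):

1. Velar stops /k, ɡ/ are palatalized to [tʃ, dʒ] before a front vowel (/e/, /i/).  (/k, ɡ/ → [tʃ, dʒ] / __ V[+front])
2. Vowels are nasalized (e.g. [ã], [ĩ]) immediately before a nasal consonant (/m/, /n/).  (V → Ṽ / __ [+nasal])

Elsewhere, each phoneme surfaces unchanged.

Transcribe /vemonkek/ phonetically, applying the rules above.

[vẽmõntʃek]

/v/ — not in any rule's target class → [v].
/e/ (between /v/ and /m/): before a nasal consonant, so rule 2 applies → [ẽ].
/m/ — not in any rule's target class → [m].
/o/ meets the environment for rule 2 (before a nasal consonant) → [õ].
/n/ stays [n].
/k/ meets the environment for rule 1 (before a front vowel) → [tʃ].
/e/ (between /k/ and /k/) fails the environment for rule 2, so it stays [e].
/k/ (word-final) is in the target of rule 1 but the environment (before a front vowel) is not met → [k].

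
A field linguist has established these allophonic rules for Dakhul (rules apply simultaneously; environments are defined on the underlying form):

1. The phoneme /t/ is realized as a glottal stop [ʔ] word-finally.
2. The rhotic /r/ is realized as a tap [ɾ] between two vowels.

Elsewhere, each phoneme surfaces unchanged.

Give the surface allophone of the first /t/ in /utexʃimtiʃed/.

/t/ (between /u/ and /e/): rule 1 targets it, but not word-finally → unchanged [t].

[t]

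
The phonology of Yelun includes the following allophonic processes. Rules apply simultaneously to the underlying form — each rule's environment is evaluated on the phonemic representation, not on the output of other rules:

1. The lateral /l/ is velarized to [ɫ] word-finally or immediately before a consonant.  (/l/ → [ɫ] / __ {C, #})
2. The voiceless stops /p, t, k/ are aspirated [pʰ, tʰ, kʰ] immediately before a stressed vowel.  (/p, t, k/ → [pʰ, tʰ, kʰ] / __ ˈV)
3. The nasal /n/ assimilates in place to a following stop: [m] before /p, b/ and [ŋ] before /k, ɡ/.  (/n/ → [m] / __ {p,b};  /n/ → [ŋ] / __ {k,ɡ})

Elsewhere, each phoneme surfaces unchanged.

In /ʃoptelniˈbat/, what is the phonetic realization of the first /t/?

/t/ (between /p/ and /e/): rule 2 targets it, but not immediately before a stressed vowel → unchanged [t].

[t]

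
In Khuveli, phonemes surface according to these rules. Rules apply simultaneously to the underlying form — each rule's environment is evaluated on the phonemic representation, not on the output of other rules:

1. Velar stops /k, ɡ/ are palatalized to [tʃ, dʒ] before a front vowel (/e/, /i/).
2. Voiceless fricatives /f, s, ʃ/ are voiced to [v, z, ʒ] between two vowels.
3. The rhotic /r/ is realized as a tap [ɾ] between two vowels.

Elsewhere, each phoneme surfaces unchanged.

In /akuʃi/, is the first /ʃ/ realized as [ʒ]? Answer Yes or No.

Yes

/ʃ/ (between /u/ and /i/): between two vowels, so rule 2 applies → [ʒ].
The actual realization is [ʒ], which matches [ʒ].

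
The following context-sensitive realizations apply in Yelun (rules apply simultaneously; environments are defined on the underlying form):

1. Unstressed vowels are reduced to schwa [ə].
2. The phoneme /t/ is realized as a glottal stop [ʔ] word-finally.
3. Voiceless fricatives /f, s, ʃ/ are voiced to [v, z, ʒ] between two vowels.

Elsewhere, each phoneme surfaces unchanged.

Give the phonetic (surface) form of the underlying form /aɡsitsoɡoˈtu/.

[əɡsətsəɡəˈtu]

/a/ — word-initial, in an unstressed syllable — surfaces as [ə] (rule 1).
/ɡ/ stays [ɡ].
/s/ — between /ɡ/ and /i/; rule 3 does not apply here → [s].
/i/ (between /s/ and /t/): in an unstressed syllable, so rule 1 applies → [ə].
/t/ (between /i/ and /s/) fails the environment for rule 2, so it stays [t].
/s/ (between /t/ and /o/) fails the environment for rule 3, so it stays [s].
/o/ (between /s/ and /ɡ/): in an unstressed syllable, so rule 1 applies → [ə].
/ɡ/ (between /o/ and /o/): no rule targets it → [ɡ].
/o/ meets the environment for rule 1 (in an unstressed syllable) → [ə].
/t/ (between /o/ and /u/) fails the environment for rule 2, so it stays [t].
/u/ (word-final) fails the environment for rule 1, so it stays [u].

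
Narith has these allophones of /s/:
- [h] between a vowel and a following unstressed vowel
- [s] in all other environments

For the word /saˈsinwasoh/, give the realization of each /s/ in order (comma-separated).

Occurrence 1 (position 1): no conditioning environment matches → elsewhere allophone [s].
Occurrence 2 (position 3): no conditioning environment matches → elsewhere allophone [s].
Occurrence 3 (position 8): between a vowel and a following unstressed vowel → [h].

[s], [s], [h]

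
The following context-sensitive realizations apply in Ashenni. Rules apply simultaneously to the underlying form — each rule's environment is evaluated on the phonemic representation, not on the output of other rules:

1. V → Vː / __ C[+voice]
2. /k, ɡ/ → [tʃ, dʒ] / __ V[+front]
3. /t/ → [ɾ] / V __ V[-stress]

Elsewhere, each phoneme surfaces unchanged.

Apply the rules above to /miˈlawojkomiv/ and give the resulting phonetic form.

[miːˈlaːwoːjkoːmiːv]

/i/ — between /m/ and /l/, before a voiced consonant — surfaces as [iː] (rule 1).
/a/ — between /l/ and /w/, before a voiced consonant — surfaces as [aː] (rule 1).
/o/ meets the environment for rule 1 (before a voiced consonant) → [oː].
/k/ (between /j/ and /o/) fails the environment for rule 2, so it stays [k].
/o/ (between /k/ and /m/) occurs before a voiced consonant → [oː] by rule 1.
Rule 1 applies to /i/ (between /m/ and /v/: before a voiced consonant) → [iː].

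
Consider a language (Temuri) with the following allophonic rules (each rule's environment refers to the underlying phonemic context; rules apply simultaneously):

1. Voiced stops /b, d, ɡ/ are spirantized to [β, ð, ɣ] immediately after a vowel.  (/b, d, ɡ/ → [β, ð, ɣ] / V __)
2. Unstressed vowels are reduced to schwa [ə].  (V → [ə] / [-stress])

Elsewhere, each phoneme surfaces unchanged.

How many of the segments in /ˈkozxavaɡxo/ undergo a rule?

4

Segments that undergo a rule: /a/ → [ə] (rule 2); /a/ → [ə] (rule 2); /ɡ/ → [ɣ] (rule 1); /o/ → [ə] (rule 2).
All other segments surface unchanged.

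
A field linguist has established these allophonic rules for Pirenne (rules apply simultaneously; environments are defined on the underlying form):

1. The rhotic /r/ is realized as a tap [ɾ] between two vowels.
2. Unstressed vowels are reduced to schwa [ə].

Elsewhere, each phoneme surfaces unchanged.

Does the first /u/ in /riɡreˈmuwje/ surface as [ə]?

/u/ — between /m/ and /w/; rule 2 does not apply here → [u].
The actual realization is [u], not [ə].

No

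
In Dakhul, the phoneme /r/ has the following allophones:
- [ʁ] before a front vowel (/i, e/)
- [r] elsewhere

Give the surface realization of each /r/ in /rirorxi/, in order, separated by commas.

[ʁ], [r], [r]

Occurrence 1 (position 1): before a front vowel (/i, e/) → [ʁ].
Occurrence 2 (position 3): no conditioning environment matches → elsewhere allophone [r].
Occurrence 3 (position 5): no conditioning environment matches → elsewhere allophone [r].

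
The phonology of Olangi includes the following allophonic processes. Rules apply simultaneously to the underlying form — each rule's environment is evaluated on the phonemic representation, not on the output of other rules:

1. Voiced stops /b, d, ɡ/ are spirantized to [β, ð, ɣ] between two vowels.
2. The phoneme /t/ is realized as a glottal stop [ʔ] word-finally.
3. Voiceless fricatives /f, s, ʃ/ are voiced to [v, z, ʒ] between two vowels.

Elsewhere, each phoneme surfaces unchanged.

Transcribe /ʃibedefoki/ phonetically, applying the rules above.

[ʃiβeðevoki]

/ʃ/ (word-initial): rule 3 targets it, but not between two vowels → unchanged [ʃ].
/b/ — between /i/ and /e/, between two vowels — surfaces as [β] (rule 1).
/d/ (between /e/ and /e/) occurs between two vowels → [ð] by rule 1.
/f/ meets the environment for rule 3 (between two vowels) → [v].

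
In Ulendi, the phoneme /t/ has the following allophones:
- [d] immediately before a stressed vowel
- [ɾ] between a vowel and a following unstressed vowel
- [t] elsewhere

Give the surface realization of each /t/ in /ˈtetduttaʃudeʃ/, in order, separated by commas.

Occurrence 1 (position 1): immediately before a stressed vowel → [d].
Occurrence 2 (position 3): no conditioning environment matches → elsewhere allophone [t].
Occurrence 3 (position 6): no conditioning environment matches → elsewhere allophone [t].
Occurrence 4 (position 7): no conditioning environment matches → elsewhere allophone [t].

[d], [t], [t], [t]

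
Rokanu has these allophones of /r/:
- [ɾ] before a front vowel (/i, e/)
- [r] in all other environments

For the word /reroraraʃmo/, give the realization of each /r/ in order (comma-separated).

[ɾ], [r], [r], [r]

Occurrence 1 (position 1): before a front vowel (/i, e/) → [ɾ].
Occurrence 2 (position 3): no conditioning environment matches → elsewhere allophone [r].
Occurrence 3 (position 5): no conditioning environment matches → elsewhere allophone [r].
Occurrence 4 (position 7): no conditioning environment matches → elsewhere allophone [r].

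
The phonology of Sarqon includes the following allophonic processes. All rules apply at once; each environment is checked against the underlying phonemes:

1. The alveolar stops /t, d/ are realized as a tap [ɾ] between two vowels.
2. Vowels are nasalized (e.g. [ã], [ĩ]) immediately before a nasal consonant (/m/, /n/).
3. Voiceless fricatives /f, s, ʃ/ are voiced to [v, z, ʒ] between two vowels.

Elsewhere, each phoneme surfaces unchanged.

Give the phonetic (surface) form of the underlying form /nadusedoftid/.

[naɾuzeɾoftid]

/n/ — not in any rule's target class → [n].
/a/ (between /n/ and /d/): rule 2 targets it, but not before a nasal consonant → unchanged [a].
/d/ (between /a/ and /u/) occurs between two vowels → [ɾ] by rule 1.
/u/ (between /d/ and /s/): rule 2 targets it, but not before a nasal consonant → unchanged [u].
/s/ (between /u/ and /e/) occurs between two vowels → [z] by rule 3.
/e/ (between /s/ and /d/) is in the target of rule 2 but the environment (before a nasal consonant) is not met → [e].
Rule 1 applies to /d/ (between /e/ and /o/: between two vowels) → [ɾ].
/o/ (between /d/ and /f/) fails the environment for rule 2, so it stays [o].
/f/ (between /o/ and /t/) is in the target of rule 3 but the environment (between two vowels) is not met → [f].
/t/ (between /f/ and /i/): rule 1 targets it, but not between two vowels → unchanged [t].
/i/ (between /t/ and /d/) fails the environment for rule 2, so it stays [i].
/d/ — word-final; rule 1 does not apply here → [d].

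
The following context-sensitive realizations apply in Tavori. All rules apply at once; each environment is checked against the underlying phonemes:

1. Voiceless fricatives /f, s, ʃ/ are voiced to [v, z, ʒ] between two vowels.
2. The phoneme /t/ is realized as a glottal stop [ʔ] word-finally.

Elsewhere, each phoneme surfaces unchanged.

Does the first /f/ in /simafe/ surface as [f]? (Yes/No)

Rule 1 applies to /f/ (between /a/ and /e/: between two vowels) → [v].
The actual realization is [v], not [f].

No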